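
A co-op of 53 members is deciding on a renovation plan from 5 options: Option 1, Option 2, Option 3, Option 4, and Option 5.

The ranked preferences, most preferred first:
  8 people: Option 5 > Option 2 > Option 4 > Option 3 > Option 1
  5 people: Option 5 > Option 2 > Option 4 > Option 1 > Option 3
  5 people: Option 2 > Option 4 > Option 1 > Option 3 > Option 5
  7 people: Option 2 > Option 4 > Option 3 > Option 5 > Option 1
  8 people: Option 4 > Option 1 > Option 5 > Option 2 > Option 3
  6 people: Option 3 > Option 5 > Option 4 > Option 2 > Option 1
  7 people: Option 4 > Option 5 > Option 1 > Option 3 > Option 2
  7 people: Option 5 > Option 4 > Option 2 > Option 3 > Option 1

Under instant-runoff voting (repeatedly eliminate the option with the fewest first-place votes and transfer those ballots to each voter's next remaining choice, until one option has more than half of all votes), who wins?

Option 4

Round 1: Option 1 0, Option 2 12, Option 3 6, Option 4 15, Option 5 20. Option 1 eliminated.
Round 2: Option 2 12, Option 3 6, Option 4 15, Option 5 20. Option 3 eliminated.
Round 3: Option 2 12, Option 4 15, Option 5 26. Option 2 eliminated.
Round 4: Option 4 27, Option 5 26. Option 4 has a majority (≥27).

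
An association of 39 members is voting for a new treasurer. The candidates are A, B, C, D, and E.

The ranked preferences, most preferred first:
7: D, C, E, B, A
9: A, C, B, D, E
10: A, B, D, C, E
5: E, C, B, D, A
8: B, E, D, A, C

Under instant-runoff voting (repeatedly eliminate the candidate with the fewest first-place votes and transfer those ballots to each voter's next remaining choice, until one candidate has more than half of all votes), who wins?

Round 1: A 19, B 8, C 0, D 7, E 5. C eliminated.
Round 2: A 19, B 8, D 7, E 5. E eliminated.
Round 3: A 19, B 13, D 7. D eliminated.
Round 4: A 19, B 20. B has a majority (≥20).

B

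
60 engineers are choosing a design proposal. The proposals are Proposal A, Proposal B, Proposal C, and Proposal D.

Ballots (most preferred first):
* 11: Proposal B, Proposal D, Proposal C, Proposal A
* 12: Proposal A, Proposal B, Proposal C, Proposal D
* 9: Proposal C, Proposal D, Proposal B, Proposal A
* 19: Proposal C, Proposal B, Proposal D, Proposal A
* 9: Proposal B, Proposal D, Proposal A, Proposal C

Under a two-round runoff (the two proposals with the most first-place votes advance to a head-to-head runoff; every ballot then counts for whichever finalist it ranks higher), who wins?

Round 1 first-place votes: Proposal A 12, Proposal B 20, Proposal C 28, Proposal D 0. Proposal C and Proposal B advance.
Runoff: Proposal C is ranked above Proposal B on 28 ballots, Proposal B above Proposal C on 32.

Proposal B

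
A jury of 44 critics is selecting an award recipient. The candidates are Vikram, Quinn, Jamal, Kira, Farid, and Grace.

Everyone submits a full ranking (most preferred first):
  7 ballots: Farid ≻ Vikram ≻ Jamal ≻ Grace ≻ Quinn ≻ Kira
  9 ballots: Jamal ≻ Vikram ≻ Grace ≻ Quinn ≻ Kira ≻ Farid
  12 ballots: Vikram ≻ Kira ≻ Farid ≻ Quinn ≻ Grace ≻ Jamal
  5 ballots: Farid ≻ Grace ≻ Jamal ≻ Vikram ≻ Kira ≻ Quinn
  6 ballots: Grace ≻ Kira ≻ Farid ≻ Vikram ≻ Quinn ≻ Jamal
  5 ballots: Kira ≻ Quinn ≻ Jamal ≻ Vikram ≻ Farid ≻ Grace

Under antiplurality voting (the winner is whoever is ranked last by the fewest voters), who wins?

Vikram

Last-place votes: Vikram 0, Quinn 5, Jamal 18, Kira 7, Farid 9, Grace 5.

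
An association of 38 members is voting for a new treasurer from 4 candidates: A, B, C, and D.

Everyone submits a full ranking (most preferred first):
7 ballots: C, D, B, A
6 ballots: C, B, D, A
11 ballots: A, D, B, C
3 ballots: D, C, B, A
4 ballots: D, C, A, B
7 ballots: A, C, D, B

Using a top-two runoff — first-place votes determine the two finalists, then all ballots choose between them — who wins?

Round 1 first-place votes: A 18, B 0, C 13, D 7. A and C advance.
Runoff: A is ranked above C on 18 ballots, C above A on 20.

C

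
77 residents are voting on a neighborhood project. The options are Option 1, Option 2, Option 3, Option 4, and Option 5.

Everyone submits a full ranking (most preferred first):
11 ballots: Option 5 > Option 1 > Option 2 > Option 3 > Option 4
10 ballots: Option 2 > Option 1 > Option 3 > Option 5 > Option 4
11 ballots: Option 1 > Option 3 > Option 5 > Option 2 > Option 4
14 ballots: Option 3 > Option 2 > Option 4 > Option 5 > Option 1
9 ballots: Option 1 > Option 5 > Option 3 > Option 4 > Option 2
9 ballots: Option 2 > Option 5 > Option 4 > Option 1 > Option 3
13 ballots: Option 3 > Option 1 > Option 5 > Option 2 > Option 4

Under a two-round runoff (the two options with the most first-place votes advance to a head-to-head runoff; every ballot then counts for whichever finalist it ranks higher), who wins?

Round 1 first-place votes: Option 1 20, Option 2 19, Option 3 27, Option 4 0, Option 5 11. Option 3 and Option 1 advance.
Runoff: Option 3 is ranked above Option 1 on 27 ballots, Option 1 above Option 3 on 50.

Option 1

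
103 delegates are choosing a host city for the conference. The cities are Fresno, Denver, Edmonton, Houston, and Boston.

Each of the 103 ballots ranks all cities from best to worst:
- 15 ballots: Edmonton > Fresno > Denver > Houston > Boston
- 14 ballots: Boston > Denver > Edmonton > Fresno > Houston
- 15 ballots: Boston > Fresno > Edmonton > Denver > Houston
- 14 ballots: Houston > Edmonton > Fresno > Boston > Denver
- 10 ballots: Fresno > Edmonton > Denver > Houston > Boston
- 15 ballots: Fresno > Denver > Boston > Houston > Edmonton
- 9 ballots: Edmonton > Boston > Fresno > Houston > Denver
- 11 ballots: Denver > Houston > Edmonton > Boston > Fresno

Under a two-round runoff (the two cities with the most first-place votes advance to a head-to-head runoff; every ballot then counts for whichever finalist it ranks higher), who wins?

Fresno

Round 1 first-place votes: Fresno 25, Denver 11, Edmonton 24, Houston 14, Boston 29. Boston and Fresno advance.
Runoff: Boston is ranked above Fresno on 49 ballots, Fresno above Boston on 54.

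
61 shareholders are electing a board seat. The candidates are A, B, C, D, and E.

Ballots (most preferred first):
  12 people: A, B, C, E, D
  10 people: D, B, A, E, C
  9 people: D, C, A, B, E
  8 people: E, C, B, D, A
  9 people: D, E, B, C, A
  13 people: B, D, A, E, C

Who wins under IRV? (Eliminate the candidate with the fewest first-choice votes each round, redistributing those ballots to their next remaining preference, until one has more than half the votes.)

Round 1: A 12, B 13, C 0, D 28, E 8. C eliminated.
Round 2: A 12, B 13, D 28, E 8. E eliminated.
Round 3: A 12, B 21, D 28. A eliminated.
Round 4: B 33, D 28. B has a majority (≥31).

B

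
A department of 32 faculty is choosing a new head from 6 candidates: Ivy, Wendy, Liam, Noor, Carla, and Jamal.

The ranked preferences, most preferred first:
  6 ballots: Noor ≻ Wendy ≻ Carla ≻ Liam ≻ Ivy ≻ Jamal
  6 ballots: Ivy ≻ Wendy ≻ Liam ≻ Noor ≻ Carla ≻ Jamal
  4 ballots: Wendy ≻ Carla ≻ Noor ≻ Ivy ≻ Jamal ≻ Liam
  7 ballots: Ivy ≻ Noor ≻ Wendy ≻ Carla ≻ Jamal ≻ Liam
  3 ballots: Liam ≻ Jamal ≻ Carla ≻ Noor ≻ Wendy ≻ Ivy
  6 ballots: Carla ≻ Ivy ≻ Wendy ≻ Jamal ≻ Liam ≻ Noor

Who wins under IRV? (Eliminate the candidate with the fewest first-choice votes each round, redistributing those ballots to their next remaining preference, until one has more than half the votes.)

Round 1: Ivy 13, Wendy 4, Liam 3, Noor 6, Carla 6, Jamal 0. Jamal eliminated.
Round 2: Ivy 13, Wendy 4, Liam 3, Noor 6, Carla 6. Liam eliminated.
Round 3: Ivy 13, Wendy 4, Noor 6, Carla 9. Wendy eliminated.
Round 4: Ivy 13, Noor 6, Carla 13. Noor eliminated.
Round 5: Ivy 13, Carla 19. Carla has a majority (≥17).

Carla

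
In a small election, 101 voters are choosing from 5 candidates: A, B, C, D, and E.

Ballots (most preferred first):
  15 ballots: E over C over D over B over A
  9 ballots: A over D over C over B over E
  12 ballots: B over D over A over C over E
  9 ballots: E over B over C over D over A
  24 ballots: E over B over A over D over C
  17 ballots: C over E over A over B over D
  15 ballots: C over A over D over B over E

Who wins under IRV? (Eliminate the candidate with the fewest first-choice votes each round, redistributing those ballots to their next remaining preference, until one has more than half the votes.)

C

Round 1: A 9, B 12, C 32, D 0, E 48. D eliminated.
Round 2: A 9, B 12, C 32, E 48. A eliminated.
Round 3: B 12, C 41, E 48. B eliminated.
Round 4: C 53, E 48. C has a majority (≥51).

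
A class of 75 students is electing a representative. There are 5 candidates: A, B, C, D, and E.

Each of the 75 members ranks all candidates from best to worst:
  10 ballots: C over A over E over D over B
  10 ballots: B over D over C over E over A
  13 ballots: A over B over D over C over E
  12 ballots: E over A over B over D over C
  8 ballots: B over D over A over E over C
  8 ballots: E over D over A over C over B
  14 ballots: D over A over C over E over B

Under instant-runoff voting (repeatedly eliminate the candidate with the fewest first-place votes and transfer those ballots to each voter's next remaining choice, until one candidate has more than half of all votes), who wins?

Round 1: A 13, B 18, C 10, D 14, E 20. C eliminated.
Round 2: A 23, B 18, D 14, E 20. D eliminated.
Round 3: A 37, B 18, E 20. B eliminated.
Round 4: A 45, E 30. A has a majority (≥38).

A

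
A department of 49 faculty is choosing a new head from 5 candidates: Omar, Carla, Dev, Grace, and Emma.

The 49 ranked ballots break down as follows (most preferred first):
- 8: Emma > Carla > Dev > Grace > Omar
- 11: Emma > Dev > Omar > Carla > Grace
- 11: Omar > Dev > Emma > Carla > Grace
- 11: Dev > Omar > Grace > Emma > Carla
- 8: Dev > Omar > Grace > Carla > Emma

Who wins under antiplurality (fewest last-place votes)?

Dev

Last-place votes: Omar 8, Carla 11, Dev 0, Grace 22, Emma 8.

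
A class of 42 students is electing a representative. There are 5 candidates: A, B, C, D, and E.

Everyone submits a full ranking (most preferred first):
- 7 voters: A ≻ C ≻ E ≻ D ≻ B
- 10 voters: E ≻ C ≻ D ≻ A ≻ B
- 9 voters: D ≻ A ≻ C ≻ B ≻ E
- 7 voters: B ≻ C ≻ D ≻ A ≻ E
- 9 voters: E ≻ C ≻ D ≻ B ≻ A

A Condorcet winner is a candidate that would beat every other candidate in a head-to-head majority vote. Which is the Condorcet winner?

C vs A: 26–16
C vs B: 35–7
C vs D: 33–9
C vs E: 23–19
C beats every other candidate.

C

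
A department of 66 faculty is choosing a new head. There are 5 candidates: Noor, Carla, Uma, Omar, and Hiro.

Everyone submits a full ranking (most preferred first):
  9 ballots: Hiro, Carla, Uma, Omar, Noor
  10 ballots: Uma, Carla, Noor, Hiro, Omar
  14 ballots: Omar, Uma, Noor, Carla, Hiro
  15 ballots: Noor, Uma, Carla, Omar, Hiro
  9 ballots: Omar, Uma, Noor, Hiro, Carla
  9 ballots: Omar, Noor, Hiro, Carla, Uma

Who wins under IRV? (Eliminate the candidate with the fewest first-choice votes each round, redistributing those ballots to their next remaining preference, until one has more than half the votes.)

Round 1: Noor 15, Carla 0, Uma 10, Omar 32, Hiro 9. Carla eliminated.
Round 2: Noor 15, Uma 10, Omar 32, Hiro 9. Hiro eliminated.
Round 3: Noor 15, Uma 19, Omar 32. Noor eliminated.
Round 4: Uma 34, Omar 32. Uma has a majority (≥34).

Uma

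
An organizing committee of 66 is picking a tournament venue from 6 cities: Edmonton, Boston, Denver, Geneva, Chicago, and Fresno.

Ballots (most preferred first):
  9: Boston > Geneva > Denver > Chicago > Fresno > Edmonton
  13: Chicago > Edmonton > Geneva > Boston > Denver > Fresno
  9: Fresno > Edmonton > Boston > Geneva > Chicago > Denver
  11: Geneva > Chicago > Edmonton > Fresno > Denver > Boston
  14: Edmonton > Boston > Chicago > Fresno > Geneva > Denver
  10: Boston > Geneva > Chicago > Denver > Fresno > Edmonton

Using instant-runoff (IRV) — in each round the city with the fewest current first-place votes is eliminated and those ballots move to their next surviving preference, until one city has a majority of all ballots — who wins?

Chicago

Round 1: Edmonton 14, Boston 19, Denver 0, Geneva 11, Chicago 13, Fresno 9. Denver eliminated.
Round 2: Edmonton 14, Boston 19, Geneva 11, Chicago 13, Fresno 9. Fresno eliminated.
Round 3: Edmonton 23, Boston 19, Geneva 11, Chicago 13. Geneva eliminated.
Round 4: Edmonton 23, Boston 19, Chicago 24. Boston eliminated.
Round 5: Edmonton 23, Chicago 43. Chicago has a majority (≥34).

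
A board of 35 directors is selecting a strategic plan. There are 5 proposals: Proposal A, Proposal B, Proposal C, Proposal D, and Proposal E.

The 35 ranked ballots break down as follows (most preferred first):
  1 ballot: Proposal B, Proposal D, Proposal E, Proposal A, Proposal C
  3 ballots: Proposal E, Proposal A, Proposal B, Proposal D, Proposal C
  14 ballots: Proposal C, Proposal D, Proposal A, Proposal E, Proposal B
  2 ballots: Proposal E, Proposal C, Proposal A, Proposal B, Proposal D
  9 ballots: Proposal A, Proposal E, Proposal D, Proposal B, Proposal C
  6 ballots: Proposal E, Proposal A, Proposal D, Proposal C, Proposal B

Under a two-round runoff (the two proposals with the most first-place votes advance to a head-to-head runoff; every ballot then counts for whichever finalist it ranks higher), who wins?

Round 1 first-place votes: Proposal A 9, Proposal B 1, Proposal C 14, Proposal D 0, Proposal E 11. Proposal C and Proposal E advance.
Runoff: Proposal C is ranked above Proposal E on 14 ballots, Proposal E above Proposal C on 21.

Proposal E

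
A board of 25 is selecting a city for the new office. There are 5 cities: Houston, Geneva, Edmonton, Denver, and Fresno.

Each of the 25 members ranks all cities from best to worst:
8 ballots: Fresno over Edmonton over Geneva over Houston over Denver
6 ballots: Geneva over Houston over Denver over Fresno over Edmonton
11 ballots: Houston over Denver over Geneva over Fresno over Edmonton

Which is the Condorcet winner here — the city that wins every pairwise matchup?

Geneva vs Houston: 14–11
Geneva vs Edmonton: 17–8
Geneva vs Denver: 14–11
Geneva vs Fresno: 17–8
Geneva beats every other city.

Geneva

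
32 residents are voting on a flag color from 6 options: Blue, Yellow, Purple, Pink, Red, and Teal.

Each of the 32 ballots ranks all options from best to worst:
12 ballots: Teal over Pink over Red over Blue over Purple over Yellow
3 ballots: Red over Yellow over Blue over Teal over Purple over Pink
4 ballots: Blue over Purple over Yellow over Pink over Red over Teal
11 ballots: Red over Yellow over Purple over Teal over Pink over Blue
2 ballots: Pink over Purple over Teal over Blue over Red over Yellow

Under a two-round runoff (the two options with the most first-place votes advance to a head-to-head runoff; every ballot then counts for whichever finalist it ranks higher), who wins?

Round 1 first-place votes: Blue 4, Yellow 0, Purple 0, Pink 2, Red 14, Teal 12. Red and Teal advance.
Runoff: Red is ranked above Teal on 18 ballots, Teal above Red on 14.

Red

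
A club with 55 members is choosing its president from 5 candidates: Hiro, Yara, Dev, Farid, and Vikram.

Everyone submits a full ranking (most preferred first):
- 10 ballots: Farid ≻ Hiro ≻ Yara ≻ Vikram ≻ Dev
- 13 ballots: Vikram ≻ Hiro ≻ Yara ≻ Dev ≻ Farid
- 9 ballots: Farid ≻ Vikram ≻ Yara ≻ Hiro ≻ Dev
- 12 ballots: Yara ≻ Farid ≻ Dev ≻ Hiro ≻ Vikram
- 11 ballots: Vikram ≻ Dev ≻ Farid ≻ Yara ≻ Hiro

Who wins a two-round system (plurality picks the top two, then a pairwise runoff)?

Round 1 first-place votes: Hiro 0, Yara 12, Dev 0, Farid 19, Vikram 24. Vikram and Farid advance.
Runoff: Vikram is ranked above Farid on 24 ballots, Farid above Vikram on 31.

Farid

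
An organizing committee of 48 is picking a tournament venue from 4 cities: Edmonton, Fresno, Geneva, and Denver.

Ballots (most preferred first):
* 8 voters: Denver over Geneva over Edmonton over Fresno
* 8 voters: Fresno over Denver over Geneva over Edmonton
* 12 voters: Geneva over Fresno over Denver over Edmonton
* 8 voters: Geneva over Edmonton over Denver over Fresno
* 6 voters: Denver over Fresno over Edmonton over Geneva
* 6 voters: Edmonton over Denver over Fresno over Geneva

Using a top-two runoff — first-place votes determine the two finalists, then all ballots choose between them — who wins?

Round 1 first-place votes: Edmonton 6, Fresno 8, Geneva 20, Denver 14. Geneva and Denver advance.
Runoff: Geneva is ranked above Denver on 20 ballots, Denver above Geneva on 28.

Denver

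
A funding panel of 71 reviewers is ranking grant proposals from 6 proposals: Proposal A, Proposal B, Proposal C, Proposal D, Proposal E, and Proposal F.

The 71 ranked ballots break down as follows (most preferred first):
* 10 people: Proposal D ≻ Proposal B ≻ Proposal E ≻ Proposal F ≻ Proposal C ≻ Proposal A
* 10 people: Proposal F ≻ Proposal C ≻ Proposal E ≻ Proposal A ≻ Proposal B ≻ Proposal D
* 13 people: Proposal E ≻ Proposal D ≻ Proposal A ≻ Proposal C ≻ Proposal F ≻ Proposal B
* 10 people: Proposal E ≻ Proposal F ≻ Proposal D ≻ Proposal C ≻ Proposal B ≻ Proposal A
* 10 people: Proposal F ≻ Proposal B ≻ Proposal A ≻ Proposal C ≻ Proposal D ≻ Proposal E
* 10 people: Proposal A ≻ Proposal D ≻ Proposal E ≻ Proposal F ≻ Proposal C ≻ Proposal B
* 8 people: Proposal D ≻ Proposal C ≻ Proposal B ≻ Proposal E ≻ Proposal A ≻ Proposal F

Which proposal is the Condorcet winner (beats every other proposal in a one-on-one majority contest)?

Proposal D

Proposal D vs Proposal A: 41–30
Proposal D vs Proposal B: 51–20
Proposal D vs Proposal C: 51–20
Proposal D vs Proposal E: 38–33
Proposal D vs Proposal F: 41–30
Proposal D beats every other proposal.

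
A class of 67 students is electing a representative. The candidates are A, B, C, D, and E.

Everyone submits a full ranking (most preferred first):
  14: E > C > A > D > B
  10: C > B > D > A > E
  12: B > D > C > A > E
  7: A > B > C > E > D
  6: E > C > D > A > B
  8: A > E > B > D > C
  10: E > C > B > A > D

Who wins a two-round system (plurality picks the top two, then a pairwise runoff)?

A

Round 1 first-place votes: A 15, B 12, C 10, D 0, E 30. E and A advance.
Runoff: E is ranked above A on 30 ballots, A above E on 37.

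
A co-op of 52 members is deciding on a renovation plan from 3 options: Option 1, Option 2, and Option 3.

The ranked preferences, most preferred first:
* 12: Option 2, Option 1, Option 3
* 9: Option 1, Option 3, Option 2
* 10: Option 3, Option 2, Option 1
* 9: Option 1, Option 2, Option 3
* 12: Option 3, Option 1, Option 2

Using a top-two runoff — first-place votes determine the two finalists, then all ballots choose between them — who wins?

Round 1 first-place votes: Option 1 18, Option 2 12, Option 3 22. Option 3 and Option 1 advance.
Runoff: Option 3 is ranked above Option 1 on 22 ballots, Option 1 above Option 3 on 30.

Option 1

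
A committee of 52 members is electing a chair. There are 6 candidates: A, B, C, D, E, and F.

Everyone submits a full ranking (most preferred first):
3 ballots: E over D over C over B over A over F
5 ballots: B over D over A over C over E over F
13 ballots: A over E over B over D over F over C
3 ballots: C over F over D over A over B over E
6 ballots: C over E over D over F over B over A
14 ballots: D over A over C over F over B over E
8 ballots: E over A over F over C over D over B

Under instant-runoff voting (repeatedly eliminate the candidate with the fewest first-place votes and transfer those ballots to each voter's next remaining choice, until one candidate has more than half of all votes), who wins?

E

Round 1: A 13, B 5, C 9, D 14, E 11, F 0. F eliminated.
Round 2: A 13, B 5, C 9, D 14, E 11. B eliminated.
Round 3: A 13, C 9, D 19, E 11. C eliminated.
Round 4: A 13, D 22, E 17. A eliminated.
Round 5: D 22, E 30. E has a majority (≥27).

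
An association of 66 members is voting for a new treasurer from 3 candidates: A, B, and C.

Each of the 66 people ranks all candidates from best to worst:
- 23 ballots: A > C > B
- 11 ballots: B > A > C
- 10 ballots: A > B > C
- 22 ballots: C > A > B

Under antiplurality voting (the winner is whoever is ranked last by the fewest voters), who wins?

Last-place votes: A 0, B 45, C 21.

A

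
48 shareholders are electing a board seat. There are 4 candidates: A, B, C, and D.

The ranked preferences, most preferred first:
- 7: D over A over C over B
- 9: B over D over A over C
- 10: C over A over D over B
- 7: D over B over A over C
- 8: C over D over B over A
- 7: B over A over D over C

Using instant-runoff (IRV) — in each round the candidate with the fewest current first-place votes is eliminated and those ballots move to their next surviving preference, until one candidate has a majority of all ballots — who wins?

Round 1: A 0, B 16, C 18, D 14. A eliminated.
Round 2: B 16, C 18, D 14. D eliminated.
Round 3: B 23, C 25. C has a majority (≥25).

C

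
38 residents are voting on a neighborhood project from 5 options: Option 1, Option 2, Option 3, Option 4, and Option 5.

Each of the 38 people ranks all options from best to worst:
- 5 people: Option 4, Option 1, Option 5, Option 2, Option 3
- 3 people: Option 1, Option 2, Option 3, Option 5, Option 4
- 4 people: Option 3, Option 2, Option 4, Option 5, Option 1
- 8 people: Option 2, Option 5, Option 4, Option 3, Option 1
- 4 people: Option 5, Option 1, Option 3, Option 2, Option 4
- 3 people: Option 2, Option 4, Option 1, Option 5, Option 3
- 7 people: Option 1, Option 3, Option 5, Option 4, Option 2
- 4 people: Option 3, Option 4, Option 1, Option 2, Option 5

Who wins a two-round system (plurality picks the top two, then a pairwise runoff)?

Option 1

Round 1 first-place votes: Option 1 10, Option 2 11, Option 3 8, Option 4 5, Option 5 4. Option 2 and Option 1 advance.
Runoff: Option 2 is ranked above Option 1 on 15 ballots, Option 1 above Option 2 on 23.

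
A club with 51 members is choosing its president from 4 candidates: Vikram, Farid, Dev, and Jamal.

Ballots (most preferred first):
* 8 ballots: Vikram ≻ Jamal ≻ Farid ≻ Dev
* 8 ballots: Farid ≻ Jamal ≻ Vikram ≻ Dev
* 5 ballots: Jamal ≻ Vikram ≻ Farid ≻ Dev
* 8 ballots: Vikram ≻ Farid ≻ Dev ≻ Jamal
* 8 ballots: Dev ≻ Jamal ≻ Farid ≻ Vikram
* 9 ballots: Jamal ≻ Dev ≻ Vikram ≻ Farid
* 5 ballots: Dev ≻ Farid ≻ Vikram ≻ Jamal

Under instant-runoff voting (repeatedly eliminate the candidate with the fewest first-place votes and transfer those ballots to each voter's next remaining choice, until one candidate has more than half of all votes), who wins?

Jamal

Round 1: Vikram 16, Farid 8, Dev 13, Jamal 14. Farid eliminated.
Round 2: Vikram 16, Dev 13, Jamal 22. Dev eliminated.
Round 3: Vikram 21, Jamal 30. Jamal has a majority (≥26).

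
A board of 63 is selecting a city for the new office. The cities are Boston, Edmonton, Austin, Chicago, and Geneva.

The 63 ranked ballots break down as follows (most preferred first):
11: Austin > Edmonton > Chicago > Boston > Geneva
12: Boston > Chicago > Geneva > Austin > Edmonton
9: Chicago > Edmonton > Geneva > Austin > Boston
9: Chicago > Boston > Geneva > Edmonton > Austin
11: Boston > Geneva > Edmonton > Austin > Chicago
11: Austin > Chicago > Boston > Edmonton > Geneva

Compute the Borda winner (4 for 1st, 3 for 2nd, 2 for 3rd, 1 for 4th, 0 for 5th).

Boston: 11×1 + 12×4 + 9×0 + 9×3 + 11×4 + 11×2 = 152
Edmonton: 11×3 + 12×0 + 9×3 + 9×1 + 11×2 + 11×1 = 102
Austin: 11×4 + 12×1 + 9×1 + 9×0 + 11×1 + 11×4 = 120
Chicago: 11×2 + 12×3 + 9×4 + 9×4 + 11×0 + 11×3 = 163
Geneva: 11×0 + 12×2 + 9×2 + 9×2 + 11×3 + 11×0 = 93

Chicago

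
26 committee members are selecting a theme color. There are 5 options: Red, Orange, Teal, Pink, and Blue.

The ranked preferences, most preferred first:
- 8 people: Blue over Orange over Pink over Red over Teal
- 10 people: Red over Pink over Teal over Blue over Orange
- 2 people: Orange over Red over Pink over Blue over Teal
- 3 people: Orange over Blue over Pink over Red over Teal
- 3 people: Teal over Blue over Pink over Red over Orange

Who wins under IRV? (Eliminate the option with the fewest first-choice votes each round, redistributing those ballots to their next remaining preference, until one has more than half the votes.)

Blue

Round 1: Red 10, Orange 5, Teal 3, Pink 0, Blue 8. Pink eliminated.
Round 2: Red 10, Orange 5, Teal 3, Blue 8. Teal eliminated.
Round 3: Red 10, Orange 5, Blue 11. Orange eliminated.
Round 4: Red 12, Blue 14. Blue has a majority (≥14).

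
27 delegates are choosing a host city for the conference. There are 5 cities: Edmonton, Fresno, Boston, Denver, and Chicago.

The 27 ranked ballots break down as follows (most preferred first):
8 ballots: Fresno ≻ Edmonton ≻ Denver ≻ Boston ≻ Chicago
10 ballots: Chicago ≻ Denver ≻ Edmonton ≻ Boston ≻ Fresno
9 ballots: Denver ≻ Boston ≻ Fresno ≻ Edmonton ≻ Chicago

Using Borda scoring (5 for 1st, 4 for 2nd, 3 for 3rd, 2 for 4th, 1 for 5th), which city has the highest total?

Denver

Edmonton: 8×4 + 10×3 + 9×2 = 80
Fresno: 8×5 + 10×1 + 9×3 = 77
Boston: 8×2 + 10×2 + 9×4 = 72
Denver: 8×3 + 10×4 + 9×5 = 109
Chicago: 8×1 + 10×5 + 9×1 = 67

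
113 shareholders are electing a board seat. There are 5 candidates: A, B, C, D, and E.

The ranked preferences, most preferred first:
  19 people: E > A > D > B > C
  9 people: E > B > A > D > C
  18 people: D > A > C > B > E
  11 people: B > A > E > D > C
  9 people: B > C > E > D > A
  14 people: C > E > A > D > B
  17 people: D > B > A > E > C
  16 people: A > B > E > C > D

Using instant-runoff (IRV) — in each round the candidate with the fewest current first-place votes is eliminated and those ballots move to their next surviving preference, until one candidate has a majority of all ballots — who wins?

B

Round 1: A 16, B 20, C 14, D 35, E 28. C eliminated.
Round 2: A 16, B 20, D 35, E 42. A eliminated.
Round 3: B 36, D 35, E 42. D eliminated.
Round 4: B 71, E 42. B has a majority (≥57).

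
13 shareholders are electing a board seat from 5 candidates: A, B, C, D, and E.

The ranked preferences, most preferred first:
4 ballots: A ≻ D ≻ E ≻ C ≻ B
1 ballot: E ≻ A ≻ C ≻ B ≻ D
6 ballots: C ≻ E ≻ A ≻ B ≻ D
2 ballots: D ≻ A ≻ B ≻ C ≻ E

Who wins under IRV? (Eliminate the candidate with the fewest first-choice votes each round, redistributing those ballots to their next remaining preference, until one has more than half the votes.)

Round 1: A 4, B 0, C 6, D 2, E 1. B eliminated.
Round 2: A 4, C 6, D 2, E 1. E eliminated.
Round 3: A 5, C 6, D 2. D eliminated.
Round 4: A 7, C 6. A has a majority (≥7).

A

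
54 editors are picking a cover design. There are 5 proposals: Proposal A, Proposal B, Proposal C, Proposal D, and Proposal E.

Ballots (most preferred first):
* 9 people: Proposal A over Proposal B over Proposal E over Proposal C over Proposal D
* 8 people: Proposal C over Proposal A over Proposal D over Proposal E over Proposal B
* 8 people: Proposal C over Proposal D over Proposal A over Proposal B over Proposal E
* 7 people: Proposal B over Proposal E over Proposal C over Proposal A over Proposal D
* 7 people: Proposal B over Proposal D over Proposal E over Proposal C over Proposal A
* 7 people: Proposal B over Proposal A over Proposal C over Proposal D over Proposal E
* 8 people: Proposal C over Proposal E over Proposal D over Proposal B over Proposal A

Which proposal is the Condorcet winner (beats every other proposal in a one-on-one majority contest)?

Proposal B

Proposal B vs Proposal A: 29–25
Proposal B vs Proposal C: 30–24
Proposal B vs Proposal D: 30–24
Proposal B vs Proposal E: 38–16
Proposal B beats every other proposal.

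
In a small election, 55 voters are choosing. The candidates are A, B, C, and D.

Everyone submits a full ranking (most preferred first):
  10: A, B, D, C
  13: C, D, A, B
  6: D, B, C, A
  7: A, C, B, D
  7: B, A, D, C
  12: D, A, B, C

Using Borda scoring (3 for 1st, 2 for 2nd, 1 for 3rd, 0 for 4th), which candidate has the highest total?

A

A: 10×3 + 13×1 + 6×0 + 7×3 + 7×2 + 12×2 = 102
B: 10×2 + 13×0 + 6×2 + 7×1 + 7×3 + 12×1 = 72
C: 10×0 + 13×3 + 6×1 + 7×2 + 7×0 + 12×0 = 59
D: 10×1 + 13×2 + 6×3 + 7×0 + 7×1 + 12×3 = 97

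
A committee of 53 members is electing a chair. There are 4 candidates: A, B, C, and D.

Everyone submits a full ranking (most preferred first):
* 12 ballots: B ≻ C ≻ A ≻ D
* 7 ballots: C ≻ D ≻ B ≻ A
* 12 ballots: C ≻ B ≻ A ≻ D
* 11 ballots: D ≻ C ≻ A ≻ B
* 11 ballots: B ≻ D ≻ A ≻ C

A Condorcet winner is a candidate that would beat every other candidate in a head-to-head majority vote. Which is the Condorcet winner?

C

C vs A: 42–11
C vs B: 30–23
C vs D: 31–22
C beats every other candidate.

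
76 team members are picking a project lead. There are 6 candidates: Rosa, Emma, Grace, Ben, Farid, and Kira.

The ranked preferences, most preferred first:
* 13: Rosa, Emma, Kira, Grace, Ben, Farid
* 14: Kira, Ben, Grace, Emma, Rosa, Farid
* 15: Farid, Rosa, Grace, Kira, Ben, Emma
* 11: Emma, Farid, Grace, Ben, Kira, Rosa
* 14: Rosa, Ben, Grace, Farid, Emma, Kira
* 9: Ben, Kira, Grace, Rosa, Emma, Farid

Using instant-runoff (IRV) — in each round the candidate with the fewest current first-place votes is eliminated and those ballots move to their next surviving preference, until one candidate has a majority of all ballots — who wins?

Rosa

Round 1: Rosa 27, Emma 11, Grace 0, Ben 9, Farid 15, Kira 14. Grace eliminated.
Round 2: Rosa 27, Emma 11, Ben 9, Farid 15, Kira 14. Ben eliminated.
Round 3: Rosa 27, Emma 11, Farid 15, Kira 23. Emma eliminated.
Round 4: Rosa 27, Farid 26, Kira 23. Kira eliminated.
Round 5: Rosa 50, Farid 26. Rosa has a majority (≥39).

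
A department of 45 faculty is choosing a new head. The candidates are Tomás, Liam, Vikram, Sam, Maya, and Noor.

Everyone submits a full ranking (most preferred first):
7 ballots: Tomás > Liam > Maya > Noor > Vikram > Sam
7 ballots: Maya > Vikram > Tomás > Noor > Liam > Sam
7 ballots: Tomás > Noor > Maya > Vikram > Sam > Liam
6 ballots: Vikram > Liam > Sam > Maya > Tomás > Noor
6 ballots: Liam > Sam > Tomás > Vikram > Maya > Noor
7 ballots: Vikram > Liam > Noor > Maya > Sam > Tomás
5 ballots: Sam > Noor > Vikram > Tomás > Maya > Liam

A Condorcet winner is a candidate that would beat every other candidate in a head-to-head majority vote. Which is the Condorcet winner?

Vikram vs Tomás: 25–20
Vikram vs Liam: 32–13
Vikram vs Sam: 34–11
Vikram vs Maya: 24–21
Vikram vs Noor: 26–19
Vikram beats every other candidate.

Vikram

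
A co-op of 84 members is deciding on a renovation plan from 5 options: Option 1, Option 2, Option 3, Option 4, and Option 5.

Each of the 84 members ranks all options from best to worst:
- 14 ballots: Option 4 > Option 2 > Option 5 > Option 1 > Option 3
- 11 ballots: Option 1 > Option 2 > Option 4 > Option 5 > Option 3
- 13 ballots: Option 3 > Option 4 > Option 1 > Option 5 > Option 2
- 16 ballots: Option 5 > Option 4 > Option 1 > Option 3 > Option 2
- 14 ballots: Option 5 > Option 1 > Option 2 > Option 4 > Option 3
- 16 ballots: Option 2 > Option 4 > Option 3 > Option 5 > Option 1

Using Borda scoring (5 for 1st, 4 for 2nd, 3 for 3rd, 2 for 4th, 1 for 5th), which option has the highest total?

Option 4

Option 1: 14×2 + 11×5 + 13×3 + 16×3 + 14×4 + 16×1 = 242
Option 2: 14×4 + 11×4 + 13×1 + 16×1 + 14×3 + 16×5 = 251
Option 3: 14×1 + 11×1 + 13×5 + 16×2 + 14×1 + 16×3 = 184
Option 4: 14×5 + 11×3 + 13×4 + 16×4 + 14×2 + 16×4 = 311
Option 5: 14×3 + 11×2 + 13×2 + 16×5 + 14×5 + 16×2 = 272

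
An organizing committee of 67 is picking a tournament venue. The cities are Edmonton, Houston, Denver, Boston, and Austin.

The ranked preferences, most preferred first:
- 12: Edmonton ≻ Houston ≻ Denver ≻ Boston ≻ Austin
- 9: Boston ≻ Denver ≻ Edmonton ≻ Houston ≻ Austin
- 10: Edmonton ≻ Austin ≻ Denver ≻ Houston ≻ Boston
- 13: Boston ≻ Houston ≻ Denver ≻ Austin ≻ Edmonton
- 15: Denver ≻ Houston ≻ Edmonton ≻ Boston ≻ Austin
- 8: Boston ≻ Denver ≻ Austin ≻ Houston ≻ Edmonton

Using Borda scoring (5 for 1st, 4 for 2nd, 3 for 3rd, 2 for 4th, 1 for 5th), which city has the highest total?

Edmonton: 12×5 + 9×3 + 10×5 + 13×1 + 15×3 + 8×1 = 203
Houston: 12×4 + 9×2 + 10×2 + 13×4 + 15×4 + 8×2 = 214
Denver: 12×3 + 9×4 + 10×3 + 13×3 + 15×5 + 8×4 = 248
Boston: 12×2 + 9×5 + 10×1 + 13×5 + 15×2 + 8×5 = 214
Austin: 12×1 + 9×1 + 10×4 + 13×2 + 15×1 + 8×3 = 126

Denver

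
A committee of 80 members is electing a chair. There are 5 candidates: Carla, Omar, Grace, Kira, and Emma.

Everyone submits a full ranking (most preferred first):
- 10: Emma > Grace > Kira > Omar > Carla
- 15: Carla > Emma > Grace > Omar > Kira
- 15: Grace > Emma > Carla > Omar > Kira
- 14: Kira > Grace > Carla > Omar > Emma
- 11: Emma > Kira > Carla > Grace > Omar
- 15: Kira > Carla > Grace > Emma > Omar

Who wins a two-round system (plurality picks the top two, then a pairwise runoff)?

Round 1 first-place votes: Carla 15, Omar 0, Grace 15, Kira 29, Emma 21. Kira and Emma advance.
Runoff: Kira is ranked above Emma on 29 ballots, Emma above Kira on 51.

Emma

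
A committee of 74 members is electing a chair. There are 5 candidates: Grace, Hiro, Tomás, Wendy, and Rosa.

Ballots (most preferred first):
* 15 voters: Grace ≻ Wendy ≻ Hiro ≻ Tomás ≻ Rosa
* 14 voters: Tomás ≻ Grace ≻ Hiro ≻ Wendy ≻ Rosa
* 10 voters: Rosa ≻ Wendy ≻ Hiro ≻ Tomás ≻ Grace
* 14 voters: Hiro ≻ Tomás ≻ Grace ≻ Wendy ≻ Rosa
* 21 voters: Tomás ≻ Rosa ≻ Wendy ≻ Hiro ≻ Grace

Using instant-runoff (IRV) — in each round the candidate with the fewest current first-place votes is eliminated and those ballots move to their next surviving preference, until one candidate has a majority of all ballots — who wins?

Round 1: Grace 15, Hiro 14, Tomás 35, Wendy 0, Rosa 10. Wendy eliminated.
Round 2: Grace 15, Hiro 14, Tomás 35, Rosa 10. Rosa eliminated.
Round 3: Grace 15, Hiro 24, Tomás 35. Grace eliminated.
Round 4: Hiro 39, Tomás 35. Hiro has a majority (≥38).

Hiro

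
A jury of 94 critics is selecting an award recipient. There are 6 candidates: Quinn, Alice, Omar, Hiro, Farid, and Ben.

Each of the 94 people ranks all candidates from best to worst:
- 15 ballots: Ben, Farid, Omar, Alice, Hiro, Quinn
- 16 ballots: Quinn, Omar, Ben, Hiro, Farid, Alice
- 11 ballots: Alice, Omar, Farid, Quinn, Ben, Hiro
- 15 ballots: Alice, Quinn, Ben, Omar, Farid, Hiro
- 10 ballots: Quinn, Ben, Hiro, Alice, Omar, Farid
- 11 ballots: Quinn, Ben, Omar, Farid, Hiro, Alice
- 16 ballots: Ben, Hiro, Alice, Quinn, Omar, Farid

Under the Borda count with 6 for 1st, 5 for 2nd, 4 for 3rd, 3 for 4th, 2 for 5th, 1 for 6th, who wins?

Ben

Quinn: 15×1 + 16×6 + 11×3 + 15×5 + 10×6 + 11×6 + 16×3 = 393
Alice: 15×3 + 16×1 + 11×6 + 15×6 + 10×3 + 11×1 + 16×4 = 322
Omar: 15×4 + 16×5 + 11×5 + 15×3 + 10×2 + 11×4 + 16×2 = 336
Hiro: 15×2 + 16×3 + 11×1 + 15×1 + 10×4 + 11×2 + 16×5 = 246
Farid: 15×5 + 16×2 + 11×4 + 15×2 + 10×1 + 11×3 + 16×1 = 240
Ben: 15×6 + 16×4 + 11×2 + 15×4 + 10×5 + 11×5 + 16×6 = 437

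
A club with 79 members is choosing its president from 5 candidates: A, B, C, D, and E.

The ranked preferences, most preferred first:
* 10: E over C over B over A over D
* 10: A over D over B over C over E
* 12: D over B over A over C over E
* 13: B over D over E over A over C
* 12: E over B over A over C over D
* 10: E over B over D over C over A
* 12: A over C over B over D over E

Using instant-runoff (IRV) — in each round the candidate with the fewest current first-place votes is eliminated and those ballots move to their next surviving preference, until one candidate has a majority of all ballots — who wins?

Round 1: A 22, B 13, C 0, D 12, E 32. C eliminated.
Round 2: A 22, B 13, D 12, E 32. D eliminated.
Round 3: A 22, B 25, E 32. A eliminated.
Round 4: B 47, E 32. B has a majority (≥40).

B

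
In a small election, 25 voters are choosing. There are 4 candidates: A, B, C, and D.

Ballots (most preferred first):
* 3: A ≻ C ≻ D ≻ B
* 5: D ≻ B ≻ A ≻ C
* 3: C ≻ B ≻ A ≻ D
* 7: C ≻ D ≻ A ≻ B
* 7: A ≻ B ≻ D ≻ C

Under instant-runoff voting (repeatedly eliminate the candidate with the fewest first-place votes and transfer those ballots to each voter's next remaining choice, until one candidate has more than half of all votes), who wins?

A

Round 1: A 10, B 0, C 10, D 5. B eliminated.
Round 2: A 10, C 10, D 5. D eliminated.
Round 3: A 15, C 10. A has a majority (≥13).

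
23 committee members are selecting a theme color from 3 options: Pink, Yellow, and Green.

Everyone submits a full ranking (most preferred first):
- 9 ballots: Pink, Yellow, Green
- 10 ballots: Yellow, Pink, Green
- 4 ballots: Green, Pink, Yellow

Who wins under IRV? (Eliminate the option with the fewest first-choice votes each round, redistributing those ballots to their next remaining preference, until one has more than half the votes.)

Pink

Round 1: Pink 9, Yellow 10, Green 4. Green eliminated.
Round 2: Pink 13, Yellow 10. Pink has a majority (≥12).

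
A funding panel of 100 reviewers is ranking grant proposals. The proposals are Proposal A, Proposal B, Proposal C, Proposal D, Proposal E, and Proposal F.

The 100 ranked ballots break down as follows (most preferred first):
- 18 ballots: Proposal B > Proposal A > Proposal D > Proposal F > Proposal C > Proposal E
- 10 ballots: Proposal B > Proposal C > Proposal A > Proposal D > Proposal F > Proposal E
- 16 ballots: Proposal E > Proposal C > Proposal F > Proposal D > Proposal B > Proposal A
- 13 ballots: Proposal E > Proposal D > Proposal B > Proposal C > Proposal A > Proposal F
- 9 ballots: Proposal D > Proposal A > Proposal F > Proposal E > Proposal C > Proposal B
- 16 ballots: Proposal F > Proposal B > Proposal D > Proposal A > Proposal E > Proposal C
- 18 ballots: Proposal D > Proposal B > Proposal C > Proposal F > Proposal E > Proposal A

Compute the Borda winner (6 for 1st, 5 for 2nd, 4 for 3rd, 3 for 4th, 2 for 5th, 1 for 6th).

Proposal D

Proposal A: 18×5 + 10×4 + 16×1 + 13×2 + 9×5 + 16×3 + 18×1 = 283
Proposal B: 18×6 + 10×6 + 16×2 + 13×4 + 9×1 + 16×5 + 18×5 = 431
Proposal C: 18×2 + 10×5 + 16×5 + 13×3 + 9×2 + 16×1 + 18×4 = 311
Proposal D: 18×4 + 10×3 + 16×3 + 13×5 + 9×6 + 16×4 + 18×6 = 441
Proposal E: 18×1 + 10×1 + 16×6 + 13×6 + 9×3 + 16×2 + 18×2 = 297
Proposal F: 18×3 + 10×2 + 16×4 + 13×1 + 9×4 + 16×6 + 18×3 = 337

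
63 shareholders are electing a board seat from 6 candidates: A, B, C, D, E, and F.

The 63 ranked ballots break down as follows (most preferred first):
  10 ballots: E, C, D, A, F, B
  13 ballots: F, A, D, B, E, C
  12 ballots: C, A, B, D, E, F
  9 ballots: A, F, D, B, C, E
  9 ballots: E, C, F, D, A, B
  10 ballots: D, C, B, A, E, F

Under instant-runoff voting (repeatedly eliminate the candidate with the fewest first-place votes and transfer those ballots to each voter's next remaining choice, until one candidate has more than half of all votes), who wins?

Round 1: A 9, B 0, C 12, D 10, E 19, F 13. B eliminated.
Round 2: A 9, C 12, D 10, E 19, F 13. A eliminated.
Round 3: C 12, D 10, E 19, F 22. D eliminated.
Round 4: C 22, E 19, F 22. E eliminated.
Round 5: C 41, F 22. C has a majority (≥32).

C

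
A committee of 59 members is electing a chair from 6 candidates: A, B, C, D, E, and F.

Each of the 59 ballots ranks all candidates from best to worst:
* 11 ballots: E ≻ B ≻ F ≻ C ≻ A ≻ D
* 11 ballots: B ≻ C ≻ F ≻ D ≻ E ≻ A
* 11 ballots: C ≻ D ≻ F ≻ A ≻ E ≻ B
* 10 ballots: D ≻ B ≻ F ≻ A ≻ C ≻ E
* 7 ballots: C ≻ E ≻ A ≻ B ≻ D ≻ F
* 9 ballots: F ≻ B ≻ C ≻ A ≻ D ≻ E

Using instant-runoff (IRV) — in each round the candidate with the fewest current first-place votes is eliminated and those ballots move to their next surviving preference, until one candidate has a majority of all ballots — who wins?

B

Round 1: A 0, B 11, C 18, D 10, E 11, F 9. A eliminated.
Round 2: B 11, C 18, D 10, E 11, F 9. F eliminated.
Round 3: B 20, C 18, D 10, E 11. D eliminated.
Round 4: B 30, C 18, E 11. B has a majority (≥30).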